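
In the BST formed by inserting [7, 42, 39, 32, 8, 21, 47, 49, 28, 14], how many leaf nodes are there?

Tree built from: [7, 42, 39, 32, 8, 21, 47, 49, 28, 14]
Tree (level-order array): [7, None, 42, 39, 47, 32, None, None, 49, 8, None, None, None, None, 21, 14, 28]
Rule: A leaf has 0 children.
Per-node child counts:
  node 7: 1 child(ren)
  node 42: 2 child(ren)
  node 39: 1 child(ren)
  node 32: 1 child(ren)
  node 8: 1 child(ren)
  node 21: 2 child(ren)
  node 14: 0 child(ren)
  node 28: 0 child(ren)
  node 47: 1 child(ren)
  node 49: 0 child(ren)
Matching nodes: [14, 28, 49]
Count of leaf nodes: 3


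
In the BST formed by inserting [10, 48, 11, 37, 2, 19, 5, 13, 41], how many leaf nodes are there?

Tree built from: [10, 48, 11, 37, 2, 19, 5, 13, 41]
Tree (level-order array): [10, 2, 48, None, 5, 11, None, None, None, None, 37, 19, 41, 13]
Rule: A leaf has 0 children.
Per-node child counts:
  node 10: 2 child(ren)
  node 2: 1 child(ren)
  node 5: 0 child(ren)
  node 48: 1 child(ren)
  node 11: 1 child(ren)
  node 37: 2 child(ren)
  node 19: 1 child(ren)
  node 13: 0 child(ren)
  node 41: 0 child(ren)
Matching nodes: [5, 13, 41]
Count of leaf nodes: 3


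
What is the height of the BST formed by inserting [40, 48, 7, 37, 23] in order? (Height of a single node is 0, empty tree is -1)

Insertion order: [40, 48, 7, 37, 23]
Tree (level-order array): [40, 7, 48, None, 37, None, None, 23]
Compute height bottom-up (empty subtree = -1):
  height(23) = 1 + max(-1, -1) = 0
  height(37) = 1 + max(0, -1) = 1
  height(7) = 1 + max(-1, 1) = 2
  height(48) = 1 + max(-1, -1) = 0
  height(40) = 1 + max(2, 0) = 3
Height = 3


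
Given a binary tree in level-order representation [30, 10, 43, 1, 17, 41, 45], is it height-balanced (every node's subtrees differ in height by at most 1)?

Tree (level-order array): [30, 10, 43, 1, 17, 41, 45]
Definition: a tree is height-balanced if, at every node, |h(left) - h(right)| <= 1 (empty subtree has height -1).
Bottom-up per-node check:
  node 1: h_left=-1, h_right=-1, diff=0 [OK], height=0
  node 17: h_left=-1, h_right=-1, diff=0 [OK], height=0
  node 10: h_left=0, h_right=0, diff=0 [OK], height=1
  node 41: h_left=-1, h_right=-1, diff=0 [OK], height=0
  node 45: h_left=-1, h_right=-1, diff=0 [OK], height=0
  node 43: h_left=0, h_right=0, diff=0 [OK], height=1
  node 30: h_left=1, h_right=1, diff=0 [OK], height=2
All nodes satisfy the balance condition.
Result: Balanced


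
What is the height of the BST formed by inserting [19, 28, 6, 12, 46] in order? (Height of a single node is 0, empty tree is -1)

Insertion order: [19, 28, 6, 12, 46]
Tree (level-order array): [19, 6, 28, None, 12, None, 46]
Compute height bottom-up (empty subtree = -1):
  height(12) = 1 + max(-1, -1) = 0
  height(6) = 1 + max(-1, 0) = 1
  height(46) = 1 + max(-1, -1) = 0
  height(28) = 1 + max(-1, 0) = 1
  height(19) = 1 + max(1, 1) = 2
Height = 2


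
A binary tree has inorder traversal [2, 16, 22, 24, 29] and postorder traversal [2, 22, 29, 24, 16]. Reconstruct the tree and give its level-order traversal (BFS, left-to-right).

Inorder:   [2, 16, 22, 24, 29]
Postorder: [2, 22, 29, 24, 16]
Algorithm: postorder visits root last, so walk postorder right-to-left;
each value is the root of the current inorder slice — split it at that
value, recurse on the right subtree first, then the left.
Recursive splits:
  root=16; inorder splits into left=[2], right=[22, 24, 29]
  root=24; inorder splits into left=[22], right=[29]
  root=29; inorder splits into left=[], right=[]
  root=22; inorder splits into left=[], right=[]
  root=2; inorder splits into left=[], right=[]
Reconstructed level-order: [16, 2, 24, 22, 29]


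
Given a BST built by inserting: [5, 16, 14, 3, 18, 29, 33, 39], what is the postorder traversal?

Tree insertion order: [5, 16, 14, 3, 18, 29, 33, 39]
Tree (level-order array): [5, 3, 16, None, None, 14, 18, None, None, None, 29, None, 33, None, 39]
Postorder traversal: [3, 14, 39, 33, 29, 18, 16, 5]


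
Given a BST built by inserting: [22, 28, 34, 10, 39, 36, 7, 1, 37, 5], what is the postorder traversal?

Tree insertion order: [22, 28, 34, 10, 39, 36, 7, 1, 37, 5]
Tree (level-order array): [22, 10, 28, 7, None, None, 34, 1, None, None, 39, None, 5, 36, None, None, None, None, 37]
Postorder traversal: [5, 1, 7, 10, 37, 36, 39, 34, 28, 22]


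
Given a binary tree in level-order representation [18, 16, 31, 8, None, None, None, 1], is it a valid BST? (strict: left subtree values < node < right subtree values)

Level-order array: [18, 16, 31, 8, None, None, None, 1]
Validate using subtree bounds (lo, hi): at each node, require lo < value < hi,
then recurse left with hi=value and right with lo=value.
Preorder trace (stopping at first violation):
  at node 18 with bounds (-inf, +inf): OK
  at node 16 with bounds (-inf, 18): OK
  at node 8 with bounds (-inf, 16): OK
  at node 1 with bounds (-inf, 8): OK
  at node 31 with bounds (18, +inf): OK
No violation found at any node.
Result: Valid BST


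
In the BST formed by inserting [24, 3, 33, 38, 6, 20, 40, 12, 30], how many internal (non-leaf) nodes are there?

Tree built from: [24, 3, 33, 38, 6, 20, 40, 12, 30]
Tree (level-order array): [24, 3, 33, None, 6, 30, 38, None, 20, None, None, None, 40, 12]
Rule: An internal node has at least one child.
Per-node child counts:
  node 24: 2 child(ren)
  node 3: 1 child(ren)
  node 6: 1 child(ren)
  node 20: 1 child(ren)
  node 12: 0 child(ren)
  node 33: 2 child(ren)
  node 30: 0 child(ren)
  node 38: 1 child(ren)
  node 40: 0 child(ren)
Matching nodes: [24, 3, 6, 20, 33, 38]
Count of internal (non-leaf) nodes: 6


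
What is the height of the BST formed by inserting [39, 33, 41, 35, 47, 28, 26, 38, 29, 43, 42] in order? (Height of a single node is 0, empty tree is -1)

Insertion order: [39, 33, 41, 35, 47, 28, 26, 38, 29, 43, 42]
Tree (level-order array): [39, 33, 41, 28, 35, None, 47, 26, 29, None, 38, 43, None, None, None, None, None, None, None, 42]
Compute height bottom-up (empty subtree = -1):
  height(26) = 1 + max(-1, -1) = 0
  height(29) = 1 + max(-1, -1) = 0
  height(28) = 1 + max(0, 0) = 1
  height(38) = 1 + max(-1, -1) = 0
  height(35) = 1 + max(-1, 0) = 1
  height(33) = 1 + max(1, 1) = 2
  height(42) = 1 + max(-1, -1) = 0
  height(43) = 1 + max(0, -1) = 1
  height(47) = 1 + max(1, -1) = 2
  height(41) = 1 + max(-1, 2) = 3
  height(39) = 1 + max(2, 3) = 4
Height = 4


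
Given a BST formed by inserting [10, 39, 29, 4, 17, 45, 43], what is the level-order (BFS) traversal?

Tree insertion order: [10, 39, 29, 4, 17, 45, 43]
Tree (level-order array): [10, 4, 39, None, None, 29, 45, 17, None, 43]
BFS from the root, enqueuing left then right child of each popped node:
  queue [10] -> pop 10, enqueue [4, 39], visited so far: [10]
  queue [4, 39] -> pop 4, enqueue [none], visited so far: [10, 4]
  queue [39] -> pop 39, enqueue [29, 45], visited so far: [10, 4, 39]
  queue [29, 45] -> pop 29, enqueue [17], visited so far: [10, 4, 39, 29]
  queue [45, 17] -> pop 45, enqueue [43], visited so far: [10, 4, 39, 29, 45]
  queue [17, 43] -> pop 17, enqueue [none], visited so far: [10, 4, 39, 29, 45, 17]
  queue [43] -> pop 43, enqueue [none], visited so far: [10, 4, 39, 29, 45, 17, 43]
Result: [10, 4, 39, 29, 45, 17, 43]


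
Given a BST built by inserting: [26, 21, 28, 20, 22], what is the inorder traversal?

Tree insertion order: [26, 21, 28, 20, 22]
Tree (level-order array): [26, 21, 28, 20, 22]
Inorder traversal: [20, 21, 22, 26, 28]


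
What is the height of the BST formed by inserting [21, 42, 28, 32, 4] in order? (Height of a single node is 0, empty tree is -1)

Insertion order: [21, 42, 28, 32, 4]
Tree (level-order array): [21, 4, 42, None, None, 28, None, None, 32]
Compute height bottom-up (empty subtree = -1):
  height(4) = 1 + max(-1, -1) = 0
  height(32) = 1 + max(-1, -1) = 0
  height(28) = 1 + max(-1, 0) = 1
  height(42) = 1 + max(1, -1) = 2
  height(21) = 1 + max(0, 2) = 3
Height = 3


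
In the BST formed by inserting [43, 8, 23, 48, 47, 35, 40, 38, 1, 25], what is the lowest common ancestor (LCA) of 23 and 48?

Tree insertion order: [43, 8, 23, 48, 47, 35, 40, 38, 1, 25]
Tree (level-order array): [43, 8, 48, 1, 23, 47, None, None, None, None, 35, None, None, 25, 40, None, None, 38]
In a BST, the LCA of p=23, q=48 is the first node v on the
root-to-leaf path with p <= v <= q (go left if both < v, right if both > v).
Walk from root:
  at 43: 23 <= 43 <= 48, this is the LCA
LCA = 43


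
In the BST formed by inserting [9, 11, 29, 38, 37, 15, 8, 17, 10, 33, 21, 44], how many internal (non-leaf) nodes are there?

Tree built from: [9, 11, 29, 38, 37, 15, 8, 17, 10, 33, 21, 44]
Tree (level-order array): [9, 8, 11, None, None, 10, 29, None, None, 15, 38, None, 17, 37, 44, None, 21, 33]
Rule: An internal node has at least one child.
Per-node child counts:
  node 9: 2 child(ren)
  node 8: 0 child(ren)
  node 11: 2 child(ren)
  node 10: 0 child(ren)
  node 29: 2 child(ren)
  node 15: 1 child(ren)
  node 17: 1 child(ren)
  node 21: 0 child(ren)
  node 38: 2 child(ren)
  node 37: 1 child(ren)
  node 33: 0 child(ren)
  node 44: 0 child(ren)
Matching nodes: [9, 11, 29, 15, 17, 38, 37]
Count of internal (non-leaf) nodes: 7


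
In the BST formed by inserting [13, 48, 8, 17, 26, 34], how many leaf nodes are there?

Tree built from: [13, 48, 8, 17, 26, 34]
Tree (level-order array): [13, 8, 48, None, None, 17, None, None, 26, None, 34]
Rule: A leaf has 0 children.
Per-node child counts:
  node 13: 2 child(ren)
  node 8: 0 child(ren)
  node 48: 1 child(ren)
  node 17: 1 child(ren)
  node 26: 1 child(ren)
  node 34: 0 child(ren)
Matching nodes: [8, 34]
Count of leaf nodes: 2


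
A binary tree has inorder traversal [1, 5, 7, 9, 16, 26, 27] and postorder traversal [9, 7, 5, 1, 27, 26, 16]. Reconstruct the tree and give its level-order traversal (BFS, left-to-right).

Inorder:   [1, 5, 7, 9, 16, 26, 27]
Postorder: [9, 7, 5, 1, 27, 26, 16]
Algorithm: postorder visits root last, so walk postorder right-to-left;
each value is the root of the current inorder slice — split it at that
value, recurse on the right subtree first, then the left.
Recursive splits:
  root=16; inorder splits into left=[1, 5, 7, 9], right=[26, 27]
  root=26; inorder splits into left=[], right=[27]
  root=27; inorder splits into left=[], right=[]
  root=1; inorder splits into left=[], right=[5, 7, 9]
  root=5; inorder splits into left=[], right=[7, 9]
  root=7; inorder splits into left=[], right=[9]
  root=9; inorder splits into left=[], right=[]
Reconstructed level-order: [16, 1, 26, 5, 27, 7, 9]


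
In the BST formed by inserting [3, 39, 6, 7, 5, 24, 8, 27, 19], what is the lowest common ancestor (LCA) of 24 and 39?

Tree insertion order: [3, 39, 6, 7, 5, 24, 8, 27, 19]
Tree (level-order array): [3, None, 39, 6, None, 5, 7, None, None, None, 24, 8, 27, None, 19]
In a BST, the LCA of p=24, q=39 is the first node v on the
root-to-leaf path with p <= v <= q (go left if both < v, right if both > v).
Walk from root:
  at 3: both 24 and 39 > 3, go right
  at 39: 24 <= 39 <= 39, this is the LCA
LCA = 39


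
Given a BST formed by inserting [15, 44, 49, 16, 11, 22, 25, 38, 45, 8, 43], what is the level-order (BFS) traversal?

Tree insertion order: [15, 44, 49, 16, 11, 22, 25, 38, 45, 8, 43]
Tree (level-order array): [15, 11, 44, 8, None, 16, 49, None, None, None, 22, 45, None, None, 25, None, None, None, 38, None, 43]
BFS from the root, enqueuing left then right child of each popped node:
  queue [15] -> pop 15, enqueue [11, 44], visited so far: [15]
  queue [11, 44] -> pop 11, enqueue [8], visited so far: [15, 11]
  queue [44, 8] -> pop 44, enqueue [16, 49], visited so far: [15, 11, 44]
  queue [8, 16, 49] -> pop 8, enqueue [none], visited so far: [15, 11, 44, 8]
  queue [16, 49] -> pop 16, enqueue [22], visited so far: [15, 11, 44, 8, 16]
  queue [49, 22] -> pop 49, enqueue [45], visited so far: [15, 11, 44, 8, 16, 49]
  queue [22, 45] -> pop 22, enqueue [25], visited so far: [15, 11, 44, 8, 16, 49, 22]
  queue [45, 25] -> pop 45, enqueue [none], visited so far: [15, 11, 44, 8, 16, 49, 22, 45]
  queue [25] -> pop 25, enqueue [38], visited so far: [15, 11, 44, 8, 16, 49, 22, 45, 25]
  queue [38] -> pop 38, enqueue [43], visited so far: [15, 11, 44, 8, 16, 49, 22, 45, 25, 38]
  queue [43] -> pop 43, enqueue [none], visited so far: [15, 11, 44, 8, 16, 49, 22, 45, 25, 38, 43]
Result: [15, 11, 44, 8, 16, 49, 22, 45, 25, 38, 43]


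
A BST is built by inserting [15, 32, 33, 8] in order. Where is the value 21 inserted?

Starting tree (level order): [15, 8, 32, None, None, None, 33]
Insertion path: 15 -> 32
Result: insert 21 as left child of 32
Final tree (level order): [15, 8, 32, None, None, 21, 33]


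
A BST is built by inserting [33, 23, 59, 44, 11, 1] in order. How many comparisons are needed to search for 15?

Search path for 15: 33 -> 23 -> 11
Found: False
Comparisons: 3


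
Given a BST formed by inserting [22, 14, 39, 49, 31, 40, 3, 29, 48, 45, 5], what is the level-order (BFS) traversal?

Tree insertion order: [22, 14, 39, 49, 31, 40, 3, 29, 48, 45, 5]
Tree (level-order array): [22, 14, 39, 3, None, 31, 49, None, 5, 29, None, 40, None, None, None, None, None, None, 48, 45]
BFS from the root, enqueuing left then right child of each popped node:
  queue [22] -> pop 22, enqueue [14, 39], visited so far: [22]
  queue [14, 39] -> pop 14, enqueue [3], visited so far: [22, 14]
  queue [39, 3] -> pop 39, enqueue [31, 49], visited so far: [22, 14, 39]
  queue [3, 31, 49] -> pop 3, enqueue [5], visited so far: [22, 14, 39, 3]
  queue [31, 49, 5] -> pop 31, enqueue [29], visited so far: [22, 14, 39, 3, 31]
  queue [49, 5, 29] -> pop 49, enqueue [40], visited so far: [22, 14, 39, 3, 31, 49]
  queue [5, 29, 40] -> pop 5, enqueue [none], visited so far: [22, 14, 39, 3, 31, 49, 5]
  queue [29, 40] -> pop 29, enqueue [none], visited so far: [22, 14, 39, 3, 31, 49, 5, 29]
  queue [40] -> pop 40, enqueue [48], visited so far: [22, 14, 39, 3, 31, 49, 5, 29, 40]
  queue [48] -> pop 48, enqueue [45], visited so far: [22, 14, 39, 3, 31, 49, 5, 29, 40, 48]
  queue [45] -> pop 45, enqueue [none], visited so far: [22, 14, 39, 3, 31, 49, 5, 29, 40, 48, 45]
Result: [22, 14, 39, 3, 31, 49, 5, 29, 40, 48, 45]


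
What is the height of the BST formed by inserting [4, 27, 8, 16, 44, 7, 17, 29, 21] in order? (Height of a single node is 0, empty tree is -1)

Insertion order: [4, 27, 8, 16, 44, 7, 17, 29, 21]
Tree (level-order array): [4, None, 27, 8, 44, 7, 16, 29, None, None, None, None, 17, None, None, None, 21]
Compute height bottom-up (empty subtree = -1):
  height(7) = 1 + max(-1, -1) = 0
  height(21) = 1 + max(-1, -1) = 0
  height(17) = 1 + max(-1, 0) = 1
  height(16) = 1 + max(-1, 1) = 2
  height(8) = 1 + max(0, 2) = 3
  height(29) = 1 + max(-1, -1) = 0
  height(44) = 1 + max(0, -1) = 1
  height(27) = 1 + max(3, 1) = 4
  height(4) = 1 + max(-1, 4) = 5
Height = 5


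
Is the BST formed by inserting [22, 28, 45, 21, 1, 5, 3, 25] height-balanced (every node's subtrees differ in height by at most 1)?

Tree (level-order array): [22, 21, 28, 1, None, 25, 45, None, 5, None, None, None, None, 3]
Definition: a tree is height-balanced if, at every node, |h(left) - h(right)| <= 1 (empty subtree has height -1).
Bottom-up per-node check:
  node 3: h_left=-1, h_right=-1, diff=0 [OK], height=0
  node 5: h_left=0, h_right=-1, diff=1 [OK], height=1
  node 1: h_left=-1, h_right=1, diff=2 [FAIL (|-1-1|=2 > 1)], height=2
  node 21: h_left=2, h_right=-1, diff=3 [FAIL (|2--1|=3 > 1)], height=3
  node 25: h_left=-1, h_right=-1, diff=0 [OK], height=0
  node 45: h_left=-1, h_right=-1, diff=0 [OK], height=0
  node 28: h_left=0, h_right=0, diff=0 [OK], height=1
  node 22: h_left=3, h_right=1, diff=2 [FAIL (|3-1|=2 > 1)], height=4
Node 1 violates the condition: |-1 - 1| = 2 > 1.
Result: Not balanced


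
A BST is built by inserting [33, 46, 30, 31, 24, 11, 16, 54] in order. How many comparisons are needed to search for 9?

Search path for 9: 33 -> 30 -> 24 -> 11
Found: False
Comparisons: 4


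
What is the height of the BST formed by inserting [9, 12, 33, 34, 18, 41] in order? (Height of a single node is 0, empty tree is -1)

Insertion order: [9, 12, 33, 34, 18, 41]
Tree (level-order array): [9, None, 12, None, 33, 18, 34, None, None, None, 41]
Compute height bottom-up (empty subtree = -1):
  height(18) = 1 + max(-1, -1) = 0
  height(41) = 1 + max(-1, -1) = 0
  height(34) = 1 + max(-1, 0) = 1
  height(33) = 1 + max(0, 1) = 2
  height(12) = 1 + max(-1, 2) = 3
  height(9) = 1 + max(-1, 3) = 4
Height = 4


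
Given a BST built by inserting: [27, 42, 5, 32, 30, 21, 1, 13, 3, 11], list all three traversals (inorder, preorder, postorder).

Tree insertion order: [27, 42, 5, 32, 30, 21, 1, 13, 3, 11]
Tree (level-order array): [27, 5, 42, 1, 21, 32, None, None, 3, 13, None, 30, None, None, None, 11]
Inorder (L, root, R): [1, 3, 5, 11, 13, 21, 27, 30, 32, 42]
Preorder (root, L, R): [27, 5, 1, 3, 21, 13, 11, 42, 32, 30]
Postorder (L, R, root): [3, 1, 11, 13, 21, 5, 30, 32, 42, 27]


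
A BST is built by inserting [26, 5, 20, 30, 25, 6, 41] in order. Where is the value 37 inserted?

Starting tree (level order): [26, 5, 30, None, 20, None, 41, 6, 25]
Insertion path: 26 -> 30 -> 41
Result: insert 37 as left child of 41
Final tree (level order): [26, 5, 30, None, 20, None, 41, 6, 25, 37]


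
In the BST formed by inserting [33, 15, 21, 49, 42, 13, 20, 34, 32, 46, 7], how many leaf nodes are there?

Tree built from: [33, 15, 21, 49, 42, 13, 20, 34, 32, 46, 7]
Tree (level-order array): [33, 15, 49, 13, 21, 42, None, 7, None, 20, 32, 34, 46]
Rule: A leaf has 0 children.
Per-node child counts:
  node 33: 2 child(ren)
  node 15: 2 child(ren)
  node 13: 1 child(ren)
  node 7: 0 child(ren)
  node 21: 2 child(ren)
  node 20: 0 child(ren)
  node 32: 0 child(ren)
  node 49: 1 child(ren)
  node 42: 2 child(ren)
  node 34: 0 child(ren)
  node 46: 0 child(ren)
Matching nodes: [7, 20, 32, 34, 46]
Count of leaf nodes: 5


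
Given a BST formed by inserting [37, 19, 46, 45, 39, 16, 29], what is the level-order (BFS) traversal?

Tree insertion order: [37, 19, 46, 45, 39, 16, 29]
Tree (level-order array): [37, 19, 46, 16, 29, 45, None, None, None, None, None, 39]
BFS from the root, enqueuing left then right child of each popped node:
  queue [37] -> pop 37, enqueue [19, 46], visited so far: [37]
  queue [19, 46] -> pop 19, enqueue [16, 29], visited so far: [37, 19]
  queue [46, 16, 29] -> pop 46, enqueue [45], visited so far: [37, 19, 46]
  queue [16, 29, 45] -> pop 16, enqueue [none], visited so far: [37, 19, 46, 16]
  queue [29, 45] -> pop 29, enqueue [none], visited so far: [37, 19, 46, 16, 29]
  queue [45] -> pop 45, enqueue [39], visited so far: [37, 19, 46, 16, 29, 45]
  queue [39] -> pop 39, enqueue [none], visited so far: [37, 19, 46, 16, 29, 45, 39]
Result: [37, 19, 46, 16, 29, 45, 39]


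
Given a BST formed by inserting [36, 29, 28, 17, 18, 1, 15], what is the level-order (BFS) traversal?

Tree insertion order: [36, 29, 28, 17, 18, 1, 15]
Tree (level-order array): [36, 29, None, 28, None, 17, None, 1, 18, None, 15]
BFS from the root, enqueuing left then right child of each popped node:
  queue [36] -> pop 36, enqueue [29], visited so far: [36]
  queue [29] -> pop 29, enqueue [28], visited so far: [36, 29]
  queue [28] -> pop 28, enqueue [17], visited so far: [36, 29, 28]
  queue [17] -> pop 17, enqueue [1, 18], visited so far: [36, 29, 28, 17]
  queue [1, 18] -> pop 1, enqueue [15], visited so far: [36, 29, 28, 17, 1]
  queue [18, 15] -> pop 18, enqueue [none], visited so far: [36, 29, 28, 17, 1, 18]
  queue [15] -> pop 15, enqueue [none], visited so far: [36, 29, 28, 17, 1, 18, 15]
Result: [36, 29, 28, 17, 1, 18, 15]


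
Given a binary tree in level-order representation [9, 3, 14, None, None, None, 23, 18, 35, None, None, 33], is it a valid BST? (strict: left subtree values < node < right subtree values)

Level-order array: [9, 3, 14, None, None, None, 23, 18, 35, None, None, 33]
Validate using subtree bounds (lo, hi): at each node, require lo < value < hi,
then recurse left with hi=value and right with lo=value.
Preorder trace (stopping at first violation):
  at node 9 with bounds (-inf, +inf): OK
  at node 3 with bounds (-inf, 9): OK
  at node 14 with bounds (9, +inf): OK
  at node 23 with bounds (14, +inf): OK
  at node 18 with bounds (14, 23): OK
  at node 35 with bounds (23, +inf): OK
  at node 33 with bounds (23, 35): OK
No violation found at any node.
Result: Valid BST


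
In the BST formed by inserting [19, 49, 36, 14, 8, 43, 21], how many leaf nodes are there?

Tree built from: [19, 49, 36, 14, 8, 43, 21]
Tree (level-order array): [19, 14, 49, 8, None, 36, None, None, None, 21, 43]
Rule: A leaf has 0 children.
Per-node child counts:
  node 19: 2 child(ren)
  node 14: 1 child(ren)
  node 8: 0 child(ren)
  node 49: 1 child(ren)
  node 36: 2 child(ren)
  node 21: 0 child(ren)
  node 43: 0 child(ren)
Matching nodes: [8, 21, 43]
Count of leaf nodes: 3


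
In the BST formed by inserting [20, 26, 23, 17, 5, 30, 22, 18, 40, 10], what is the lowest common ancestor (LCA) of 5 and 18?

Tree insertion order: [20, 26, 23, 17, 5, 30, 22, 18, 40, 10]
Tree (level-order array): [20, 17, 26, 5, 18, 23, 30, None, 10, None, None, 22, None, None, 40]
In a BST, the LCA of p=5, q=18 is the first node v on the
root-to-leaf path with p <= v <= q (go left if both < v, right if both > v).
Walk from root:
  at 20: both 5 and 18 < 20, go left
  at 17: 5 <= 17 <= 18, this is the LCA
LCA = 17


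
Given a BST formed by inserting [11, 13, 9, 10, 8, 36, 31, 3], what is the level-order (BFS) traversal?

Tree insertion order: [11, 13, 9, 10, 8, 36, 31, 3]
Tree (level-order array): [11, 9, 13, 8, 10, None, 36, 3, None, None, None, 31]
BFS from the root, enqueuing left then right child of each popped node:
  queue [11] -> pop 11, enqueue [9, 13], visited so far: [11]
  queue [9, 13] -> pop 9, enqueue [8, 10], visited so far: [11, 9]
  queue [13, 8, 10] -> pop 13, enqueue [36], visited so far: [11, 9, 13]
  queue [8, 10, 36] -> pop 8, enqueue [3], visited so far: [11, 9, 13, 8]
  queue [10, 36, 3] -> pop 10, enqueue [none], visited so far: [11, 9, 13, 8, 10]
  queue [36, 3] -> pop 36, enqueue [31], visited so far: [11, 9, 13, 8, 10, 36]
  queue [3, 31] -> pop 3, enqueue [none], visited so far: [11, 9, 13, 8, 10, 36, 3]
  queue [31] -> pop 31, enqueue [none], visited so far: [11, 9, 13, 8, 10, 36, 3, 31]
Result: [11, 9, 13, 8, 10, 36, 3, 31]


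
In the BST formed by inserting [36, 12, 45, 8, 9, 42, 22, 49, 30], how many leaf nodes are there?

Tree built from: [36, 12, 45, 8, 9, 42, 22, 49, 30]
Tree (level-order array): [36, 12, 45, 8, 22, 42, 49, None, 9, None, 30]
Rule: A leaf has 0 children.
Per-node child counts:
  node 36: 2 child(ren)
  node 12: 2 child(ren)
  node 8: 1 child(ren)
  node 9: 0 child(ren)
  node 22: 1 child(ren)
  node 30: 0 child(ren)
  node 45: 2 child(ren)
  node 42: 0 child(ren)
  node 49: 0 child(ren)
Matching nodes: [9, 30, 42, 49]
Count of leaf nodes: 4


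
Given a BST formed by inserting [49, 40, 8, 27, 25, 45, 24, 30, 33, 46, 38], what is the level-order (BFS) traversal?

Tree insertion order: [49, 40, 8, 27, 25, 45, 24, 30, 33, 46, 38]
Tree (level-order array): [49, 40, None, 8, 45, None, 27, None, 46, 25, 30, None, None, 24, None, None, 33, None, None, None, 38]
BFS from the root, enqueuing left then right child of each popped node:
  queue [49] -> pop 49, enqueue [40], visited so far: [49]
  queue [40] -> pop 40, enqueue [8, 45], visited so far: [49, 40]
  queue [8, 45] -> pop 8, enqueue [27], visited so far: [49, 40, 8]
  queue [45, 27] -> pop 45, enqueue [46], visited so far: [49, 40, 8, 45]
  queue [27, 46] -> pop 27, enqueue [25, 30], visited so far: [49, 40, 8, 45, 27]
  queue [46, 25, 30] -> pop 46, enqueue [none], visited so far: [49, 40, 8, 45, 27, 46]
  queue [25, 30] -> pop 25, enqueue [24], visited so far: [49, 40, 8, 45, 27, 46, 25]
  queue [30, 24] -> pop 30, enqueue [33], visited so far: [49, 40, 8, 45, 27, 46, 25, 30]
  queue [24, 33] -> pop 24, enqueue [none], visited so far: [49, 40, 8, 45, 27, 46, 25, 30, 24]
  queue [33] -> pop 33, enqueue [38], visited so far: [49, 40, 8, 45, 27, 46, 25, 30, 24, 33]
  queue [38] -> pop 38, enqueue [none], visited so far: [49, 40, 8, 45, 27, 46, 25, 30, 24, 33, 38]
Result: [49, 40, 8, 45, 27, 46, 25, 30, 24, 33, 38]


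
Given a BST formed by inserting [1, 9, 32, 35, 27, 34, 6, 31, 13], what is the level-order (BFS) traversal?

Tree insertion order: [1, 9, 32, 35, 27, 34, 6, 31, 13]
Tree (level-order array): [1, None, 9, 6, 32, None, None, 27, 35, 13, 31, 34]
BFS from the root, enqueuing left then right child of each popped node:
  queue [1] -> pop 1, enqueue [9], visited so far: [1]
  queue [9] -> pop 9, enqueue [6, 32], visited so far: [1, 9]
  queue [6, 32] -> pop 6, enqueue [none], visited so far: [1, 9, 6]
  queue [32] -> pop 32, enqueue [27, 35], visited so far: [1, 9, 6, 32]
  queue [27, 35] -> pop 27, enqueue [13, 31], visited so far: [1, 9, 6, 32, 27]
  queue [35, 13, 31] -> pop 35, enqueue [34], visited so far: [1, 9, 6, 32, 27, 35]
  queue [13, 31, 34] -> pop 13, enqueue [none], visited so far: [1, 9, 6, 32, 27, 35, 13]
  queue [31, 34] -> pop 31, enqueue [none], visited so far: [1, 9, 6, 32, 27, 35, 13, 31]
  queue [34] -> pop 34, enqueue [none], visited so far: [1, 9, 6, 32, 27, 35, 13, 31, 34]
Result: [1, 9, 6, 32, 27, 35, 13, 31, 34]


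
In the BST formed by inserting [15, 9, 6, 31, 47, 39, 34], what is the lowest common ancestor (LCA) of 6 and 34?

Tree insertion order: [15, 9, 6, 31, 47, 39, 34]
Tree (level-order array): [15, 9, 31, 6, None, None, 47, None, None, 39, None, 34]
In a BST, the LCA of p=6, q=34 is the first node v on the
root-to-leaf path with p <= v <= q (go left if both < v, right if both > v).
Walk from root:
  at 15: 6 <= 15 <= 34, this is the LCA
LCA = 15


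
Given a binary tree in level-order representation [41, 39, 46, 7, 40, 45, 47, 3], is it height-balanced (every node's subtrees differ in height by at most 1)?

Tree (level-order array): [41, 39, 46, 7, 40, 45, 47, 3]
Definition: a tree is height-balanced if, at every node, |h(left) - h(right)| <= 1 (empty subtree has height -1).
Bottom-up per-node check:
  node 3: h_left=-1, h_right=-1, diff=0 [OK], height=0
  node 7: h_left=0, h_right=-1, diff=1 [OK], height=1
  node 40: h_left=-1, h_right=-1, diff=0 [OK], height=0
  node 39: h_left=1, h_right=0, diff=1 [OK], height=2
  node 45: h_left=-1, h_right=-1, diff=0 [OK], height=0
  node 47: h_left=-1, h_right=-1, diff=0 [OK], height=0
  node 46: h_left=0, h_right=0, diff=0 [OK], height=1
  node 41: h_left=2, h_right=1, diff=1 [OK], height=3
All nodes satisfy the balance condition.
Result: Balanced


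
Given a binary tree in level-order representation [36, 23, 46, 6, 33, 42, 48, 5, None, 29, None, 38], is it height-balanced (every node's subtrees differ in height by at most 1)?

Tree (level-order array): [36, 23, 46, 6, 33, 42, 48, 5, None, 29, None, 38]
Definition: a tree is height-balanced if, at every node, |h(left) - h(right)| <= 1 (empty subtree has height -1).
Bottom-up per-node check:
  node 5: h_left=-1, h_right=-1, diff=0 [OK], height=0
  node 6: h_left=0, h_right=-1, diff=1 [OK], height=1
  node 29: h_left=-1, h_right=-1, diff=0 [OK], height=0
  node 33: h_left=0, h_right=-1, diff=1 [OK], height=1
  node 23: h_left=1, h_right=1, diff=0 [OK], height=2
  node 38: h_left=-1, h_right=-1, diff=0 [OK], height=0
  node 42: h_left=0, h_right=-1, diff=1 [OK], height=1
  node 48: h_left=-1, h_right=-1, diff=0 [OK], height=0
  node 46: h_left=1, h_right=0, diff=1 [OK], height=2
  node 36: h_left=2, h_right=2, diff=0 [OK], height=3
All nodes satisfy the balance condition.
Result: Balanced


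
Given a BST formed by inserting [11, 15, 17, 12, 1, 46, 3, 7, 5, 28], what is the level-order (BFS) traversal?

Tree insertion order: [11, 15, 17, 12, 1, 46, 3, 7, 5, 28]
Tree (level-order array): [11, 1, 15, None, 3, 12, 17, None, 7, None, None, None, 46, 5, None, 28]
BFS from the root, enqueuing left then right child of each popped node:
  queue [11] -> pop 11, enqueue [1, 15], visited so far: [11]
  queue [1, 15] -> pop 1, enqueue [3], visited so far: [11, 1]
  queue [15, 3] -> pop 15, enqueue [12, 17], visited so far: [11, 1, 15]
  queue [3, 12, 17] -> pop 3, enqueue [7], visited so far: [11, 1, 15, 3]
  queue [12, 17, 7] -> pop 12, enqueue [none], visited so far: [11, 1, 15, 3, 12]
  queue [17, 7] -> pop 17, enqueue [46], visited so far: [11, 1, 15, 3, 12, 17]
  queue [7, 46] -> pop 7, enqueue [5], visited so far: [11, 1, 15, 3, 12, 17, 7]
  queue [46, 5] -> pop 46, enqueue [28], visited so far: [11, 1, 15, 3, 12, 17, 7, 46]
  queue [5, 28] -> pop 5, enqueue [none], visited so far: [11, 1, 15, 3, 12, 17, 7, 46, 5]
  queue [28] -> pop 28, enqueue [none], visited so far: [11, 1, 15, 3, 12, 17, 7, 46, 5, 28]
Result: [11, 1, 15, 3, 12, 17, 7, 46, 5, 28]


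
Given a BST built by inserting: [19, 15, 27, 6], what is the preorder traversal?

Tree insertion order: [19, 15, 27, 6]
Tree (level-order array): [19, 15, 27, 6]
Preorder traversal: [19, 15, 6, 27]


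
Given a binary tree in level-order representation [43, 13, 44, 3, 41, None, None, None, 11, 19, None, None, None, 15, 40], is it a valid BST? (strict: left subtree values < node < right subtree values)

Level-order array: [43, 13, 44, 3, 41, None, None, None, 11, 19, None, None, None, 15, 40]
Validate using subtree bounds (lo, hi): at each node, require lo < value < hi,
then recurse left with hi=value and right with lo=value.
Preorder trace (stopping at first violation):
  at node 43 with bounds (-inf, +inf): OK
  at node 13 with bounds (-inf, 43): OK
  at node 3 with bounds (-inf, 13): OK
  at node 11 with bounds (3, 13): OK
  at node 41 with bounds (13, 43): OK
  at node 19 with bounds (13, 41): OK
  at node 15 with bounds (13, 19): OK
  at node 40 with bounds (19, 41): OK
  at node 44 with bounds (43, +inf): OK
No violation found at any node.
Result: Valid BST


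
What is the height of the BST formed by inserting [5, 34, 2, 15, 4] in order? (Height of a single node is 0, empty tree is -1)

Insertion order: [5, 34, 2, 15, 4]
Tree (level-order array): [5, 2, 34, None, 4, 15]
Compute height bottom-up (empty subtree = -1):
  height(4) = 1 + max(-1, -1) = 0
  height(2) = 1 + max(-1, 0) = 1
  height(15) = 1 + max(-1, -1) = 0
  height(34) = 1 + max(0, -1) = 1
  height(5) = 1 + max(1, 1) = 2
Height = 2


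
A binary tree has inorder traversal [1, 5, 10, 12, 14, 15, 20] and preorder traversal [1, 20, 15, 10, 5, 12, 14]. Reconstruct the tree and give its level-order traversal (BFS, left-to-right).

Inorder:  [1, 5, 10, 12, 14, 15, 20]
Preorder: [1, 20, 15, 10, 5, 12, 14]
Algorithm: preorder visits root first, so consume preorder in order;
for each root, split the current inorder slice at that value into
left-subtree inorder and right-subtree inorder, then recurse.
Recursive splits:
  root=1; inorder splits into left=[], right=[5, 10, 12, 14, 15, 20]
  root=20; inorder splits into left=[5, 10, 12, 14, 15], right=[]
  root=15; inorder splits into left=[5, 10, 12, 14], right=[]
  root=10; inorder splits into left=[5], right=[12, 14]
  root=5; inorder splits into left=[], right=[]
  root=12; inorder splits into left=[], right=[14]
  root=14; inorder splits into left=[], right=[]
Reconstructed level-order: [1, 20, 15, 10, 5, 12, 14]


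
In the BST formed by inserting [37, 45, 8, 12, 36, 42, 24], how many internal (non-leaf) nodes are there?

Tree built from: [37, 45, 8, 12, 36, 42, 24]
Tree (level-order array): [37, 8, 45, None, 12, 42, None, None, 36, None, None, 24]
Rule: An internal node has at least one child.
Per-node child counts:
  node 37: 2 child(ren)
  node 8: 1 child(ren)
  node 12: 1 child(ren)
  node 36: 1 child(ren)
  node 24: 0 child(ren)
  node 45: 1 child(ren)
  node 42: 0 child(ren)
Matching nodes: [37, 8, 12, 36, 45]
Count of internal (non-leaf) nodes: 5


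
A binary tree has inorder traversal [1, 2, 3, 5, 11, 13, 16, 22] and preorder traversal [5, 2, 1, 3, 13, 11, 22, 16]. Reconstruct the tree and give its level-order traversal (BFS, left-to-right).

Inorder:  [1, 2, 3, 5, 11, 13, 16, 22]
Preorder: [5, 2, 1, 3, 13, 11, 22, 16]
Algorithm: preorder visits root first, so consume preorder in order;
for each root, split the current inorder slice at that value into
left-subtree inorder and right-subtree inorder, then recurse.
Recursive splits:
  root=5; inorder splits into left=[1, 2, 3], right=[11, 13, 16, 22]
  root=2; inorder splits into left=[1], right=[3]
  root=1; inorder splits into left=[], right=[]
  root=3; inorder splits into left=[], right=[]
  root=13; inorder splits into left=[11], right=[16, 22]
  root=11; inorder splits into left=[], right=[]
  root=22; inorder splits into left=[16], right=[]
  root=16; inorder splits into left=[], right=[]
Reconstructed level-order: [5, 2, 13, 1, 3, 11, 22, 16]


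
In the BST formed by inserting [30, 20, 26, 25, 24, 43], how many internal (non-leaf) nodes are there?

Tree built from: [30, 20, 26, 25, 24, 43]
Tree (level-order array): [30, 20, 43, None, 26, None, None, 25, None, 24]
Rule: An internal node has at least one child.
Per-node child counts:
  node 30: 2 child(ren)
  node 20: 1 child(ren)
  node 26: 1 child(ren)
  node 25: 1 child(ren)
  node 24: 0 child(ren)
  node 43: 0 child(ren)
Matching nodes: [30, 20, 26, 25]
Count of internal (non-leaf) nodes: 4


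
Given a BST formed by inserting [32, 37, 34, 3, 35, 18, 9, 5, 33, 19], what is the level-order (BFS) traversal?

Tree insertion order: [32, 37, 34, 3, 35, 18, 9, 5, 33, 19]
Tree (level-order array): [32, 3, 37, None, 18, 34, None, 9, 19, 33, 35, 5]
BFS from the root, enqueuing left then right child of each popped node:
  queue [32] -> pop 32, enqueue [3, 37], visited so far: [32]
  queue [3, 37] -> pop 3, enqueue [18], visited so far: [32, 3]
  queue [37, 18] -> pop 37, enqueue [34], visited so far: [32, 3, 37]
  queue [18, 34] -> pop 18, enqueue [9, 19], visited so far: [32, 3, 37, 18]
  queue [34, 9, 19] -> pop 34, enqueue [33, 35], visited so far: [32, 3, 37, 18, 34]
  queue [9, 19, 33, 35] -> pop 9, enqueue [5], visited so far: [32, 3, 37, 18, 34, 9]
  queue [19, 33, 35, 5] -> pop 19, enqueue [none], visited so far: [32, 3, 37, 18, 34, 9, 19]
  queue [33, 35, 5] -> pop 33, enqueue [none], visited so far: [32, 3, 37, 18, 34, 9, 19, 33]
  queue [35, 5] -> pop 35, enqueue [none], visited so far: [32, 3, 37, 18, 34, 9, 19, 33, 35]
  queue [5] -> pop 5, enqueue [none], visited so far: [32, 3, 37, 18, 34, 9, 19, 33, 35, 5]
Result: [32, 3, 37, 18, 34, 9, 19, 33, 35, 5]


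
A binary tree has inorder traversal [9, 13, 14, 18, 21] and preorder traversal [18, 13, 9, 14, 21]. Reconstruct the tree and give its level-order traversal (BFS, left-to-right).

Inorder:  [9, 13, 14, 18, 21]
Preorder: [18, 13, 9, 14, 21]
Algorithm: preorder visits root first, so consume preorder in order;
for each root, split the current inorder slice at that value into
left-subtree inorder and right-subtree inorder, then recurse.
Recursive splits:
  root=18; inorder splits into left=[9, 13, 14], right=[21]
  root=13; inorder splits into left=[9], right=[14]
  root=9; inorder splits into left=[], right=[]
  root=14; inorder splits into left=[], right=[]
  root=21; inorder splits into left=[], right=[]
Reconstructed level-order: [18, 13, 21, 9, 14]


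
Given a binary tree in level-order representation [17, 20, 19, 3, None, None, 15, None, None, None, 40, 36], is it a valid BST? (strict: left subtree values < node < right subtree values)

Level-order array: [17, 20, 19, 3, None, None, 15, None, None, None, 40, 36]
Validate using subtree bounds (lo, hi): at each node, require lo < value < hi,
then recurse left with hi=value and right with lo=value.
Preorder trace (stopping at first violation):
  at node 17 with bounds (-inf, +inf): OK
  at node 20 with bounds (-inf, 17): VIOLATION
Node 20 violates its bound: not (-inf < 20 < 17).
Result: Not a valid BST


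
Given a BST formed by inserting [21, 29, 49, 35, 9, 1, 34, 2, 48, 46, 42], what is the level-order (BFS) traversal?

Tree insertion order: [21, 29, 49, 35, 9, 1, 34, 2, 48, 46, 42]
Tree (level-order array): [21, 9, 29, 1, None, None, 49, None, 2, 35, None, None, None, 34, 48, None, None, 46, None, 42]
BFS from the root, enqueuing left then right child of each popped node:
  queue [21] -> pop 21, enqueue [9, 29], visited so far: [21]
  queue [9, 29] -> pop 9, enqueue [1], visited so far: [21, 9]
  queue [29, 1] -> pop 29, enqueue [49], visited so far: [21, 9, 29]
  queue [1, 49] -> pop 1, enqueue [2], visited so far: [21, 9, 29, 1]
  queue [49, 2] -> pop 49, enqueue [35], visited so far: [21, 9, 29, 1, 49]
  queue [2, 35] -> pop 2, enqueue [none], visited so far: [21, 9, 29, 1, 49, 2]
  queue [35] -> pop 35, enqueue [34, 48], visited so far: [21, 9, 29, 1, 49, 2, 35]
  queue [34, 48] -> pop 34, enqueue [none], visited so far: [21, 9, 29, 1, 49, 2, 35, 34]
  queue [48] -> pop 48, enqueue [46], visited so far: [21, 9, 29, 1, 49, 2, 35, 34, 48]
  queue [46] -> pop 46, enqueue [42], visited so far: [21, 9, 29, 1, 49, 2, 35, 34, 48, 46]
  queue [42] -> pop 42, enqueue [none], visited so far: [21, 9, 29, 1, 49, 2, 35, 34, 48, 46, 42]
Result: [21, 9, 29, 1, 49, 2, 35, 34, 48, 46, 42]


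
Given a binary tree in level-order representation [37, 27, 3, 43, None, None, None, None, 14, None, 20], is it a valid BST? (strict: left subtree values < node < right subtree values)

Level-order array: [37, 27, 3, 43, None, None, None, None, 14, None, 20]
Validate using subtree bounds (lo, hi): at each node, require lo < value < hi,
then recurse left with hi=value and right with lo=value.
Preorder trace (stopping at first violation):
  at node 37 with bounds (-inf, +inf): OK
  at node 27 with bounds (-inf, 37): OK
  at node 43 with bounds (-inf, 27): VIOLATION
Node 43 violates its bound: not (-inf < 43 < 27).
Result: Not a valid BST


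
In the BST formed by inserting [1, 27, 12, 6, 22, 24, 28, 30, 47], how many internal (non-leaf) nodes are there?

Tree built from: [1, 27, 12, 6, 22, 24, 28, 30, 47]
Tree (level-order array): [1, None, 27, 12, 28, 6, 22, None, 30, None, None, None, 24, None, 47]
Rule: An internal node has at least one child.
Per-node child counts:
  node 1: 1 child(ren)
  node 27: 2 child(ren)
  node 12: 2 child(ren)
  node 6: 0 child(ren)
  node 22: 1 child(ren)
  node 24: 0 child(ren)
  node 28: 1 child(ren)
  node 30: 1 child(ren)
  node 47: 0 child(ren)
Matching nodes: [1, 27, 12, 22, 28, 30]
Count of internal (non-leaf) nodes: 6


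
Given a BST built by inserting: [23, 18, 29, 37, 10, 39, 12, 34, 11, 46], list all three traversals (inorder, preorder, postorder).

Tree insertion order: [23, 18, 29, 37, 10, 39, 12, 34, 11, 46]
Tree (level-order array): [23, 18, 29, 10, None, None, 37, None, 12, 34, 39, 11, None, None, None, None, 46]
Inorder (L, root, R): [10, 11, 12, 18, 23, 29, 34, 37, 39, 46]
Preorder (root, L, R): [23, 18, 10, 12, 11, 29, 37, 34, 39, 46]
Postorder (L, R, root): [11, 12, 10, 18, 34, 46, 39, 37, 29, 23]


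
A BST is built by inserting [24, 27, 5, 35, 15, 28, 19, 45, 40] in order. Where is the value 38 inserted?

Starting tree (level order): [24, 5, 27, None, 15, None, 35, None, 19, 28, 45, None, None, None, None, 40]
Insertion path: 24 -> 27 -> 35 -> 45 -> 40
Result: insert 38 as left child of 40
Final tree (level order): [24, 5, 27, None, 15, None, 35, None, 19, 28, 45, None, None, None, None, 40, None, 38]


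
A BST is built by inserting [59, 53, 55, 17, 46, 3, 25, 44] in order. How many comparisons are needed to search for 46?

Search path for 46: 59 -> 53 -> 17 -> 46
Found: True
Comparisons: 4


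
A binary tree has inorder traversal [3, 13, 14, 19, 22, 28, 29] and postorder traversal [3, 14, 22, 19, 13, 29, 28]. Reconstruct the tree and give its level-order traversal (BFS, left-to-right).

Inorder:   [3, 13, 14, 19, 22, 28, 29]
Postorder: [3, 14, 22, 19, 13, 29, 28]
Algorithm: postorder visits root last, so walk postorder right-to-left;
each value is the root of the current inorder slice — split it at that
value, recurse on the right subtree first, then the left.
Recursive splits:
  root=28; inorder splits into left=[3, 13, 14, 19, 22], right=[29]
  root=29; inorder splits into left=[], right=[]
  root=13; inorder splits into left=[3], right=[14, 19, 22]
  root=19; inorder splits into left=[14], right=[22]
  root=22; inorder splits into left=[], right=[]
  root=14; inorder splits into left=[], right=[]
  root=3; inorder splits into left=[], right=[]
Reconstructed level-order: [28, 13, 29, 3, 19, 14, 22]
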